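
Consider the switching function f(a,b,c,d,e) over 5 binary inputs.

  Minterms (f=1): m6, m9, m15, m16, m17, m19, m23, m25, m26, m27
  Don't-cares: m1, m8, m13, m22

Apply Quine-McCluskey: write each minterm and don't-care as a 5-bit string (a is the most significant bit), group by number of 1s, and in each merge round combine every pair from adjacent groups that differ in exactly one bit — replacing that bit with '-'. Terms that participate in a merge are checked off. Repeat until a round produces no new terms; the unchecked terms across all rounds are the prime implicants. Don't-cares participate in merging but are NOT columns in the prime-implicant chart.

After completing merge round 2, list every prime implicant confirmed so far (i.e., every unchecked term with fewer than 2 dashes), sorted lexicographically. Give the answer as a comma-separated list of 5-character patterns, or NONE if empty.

-0110, 01-01, 0100-, 011-1, 10-11, 1000-, 1011-, 1101-

Round 0: 00001✓ 00110✓ 01000✓ 01001✓ 01101✓ 01111✓ 10000✓ 10001✓ 10011✓ 10110✓ 10111✓ 11001✓ 11010✓ 11011✓
Round 1: -0001✓ -0110 -1001✓ 0-001✓ 01-01 0100- 011-1 1-001✓ 1-011✓ 10-11 100-1✓ 1000- 1011- 110-1✓ 1101-
Round 2: --001 1-0-1
PIs = {--001, -0110, 01-01, 0100-, 011-1, 1-0-1, 10-11, 1000-, 1011-, 1101-}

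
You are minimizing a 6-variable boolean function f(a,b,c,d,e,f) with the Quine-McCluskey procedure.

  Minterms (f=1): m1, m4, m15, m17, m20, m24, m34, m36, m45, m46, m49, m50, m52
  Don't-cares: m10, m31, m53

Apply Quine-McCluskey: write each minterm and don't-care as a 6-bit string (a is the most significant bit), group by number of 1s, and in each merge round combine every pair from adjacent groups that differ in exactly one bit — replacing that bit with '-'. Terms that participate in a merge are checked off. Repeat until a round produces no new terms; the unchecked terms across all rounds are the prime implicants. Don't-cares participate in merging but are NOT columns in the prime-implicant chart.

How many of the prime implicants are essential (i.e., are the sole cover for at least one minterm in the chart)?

[col 0] 000001*, 000100*, 001010, 001111*, 010001*, 010100*, 011000, 011111*, 100010*, 100100*, 101101, 101110, 110001*, 110010*, 110100*, 110101*
[col 1] -00100*, -10001, -10100*, 0-0001, 0-0100*, 0-1111, 1-0010, 1-0100*, 110-01, 11010-
[col 2] --0100
Prime implicants: --0100, -10001, 0-0001, 0-1111, 001010, 011000, 1-0010, 101101, 101110, 110-01, 11010-
PI chart (minterm → PIs covering it):
  1 | 0-0001  (sole → essential)
  4 | --0100  (sole → essential)
  15 | 0-1111  (sole → essential)
  17 | -10001,0-0001
  20 | --0100  (sole → essential)
  24 | 011000  (sole → essential)
  34 | 1-0010  (sole → essential)
  36 | --0100  (sole → essential)
  45 | 101101  (sole → essential)
  46 | 101110  (sole → essential)
  49 | -10001,110-01
  50 | 1-0010  (sole → essential)
  52 | --0100,11010-
Essential prime implicants: --0100, 0-0001, 0-1111, 011000, 1-0010, 101101, 101110

7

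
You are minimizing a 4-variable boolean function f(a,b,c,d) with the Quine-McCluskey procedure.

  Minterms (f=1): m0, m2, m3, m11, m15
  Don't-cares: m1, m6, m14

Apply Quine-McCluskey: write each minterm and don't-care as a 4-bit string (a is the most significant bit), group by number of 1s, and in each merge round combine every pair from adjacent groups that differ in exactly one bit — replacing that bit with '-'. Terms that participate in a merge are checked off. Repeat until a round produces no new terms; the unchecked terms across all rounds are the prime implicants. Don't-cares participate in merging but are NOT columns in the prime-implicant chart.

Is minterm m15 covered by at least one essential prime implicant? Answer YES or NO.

[col 0] 0000*, 0001*, 0010*, 0011*, 0110*, 1011*, 1110*, 1111*
[col 1] -011, -110, 0-10, 00-0*, 00-1*, 000-*, 001-*, 1-11, 111-
[col 2] 00--
Prime implicants: -011, -110, 0-10, 00--, 1-11, 111-
PI chart (minterm → PIs covering it):
  0 | 00--  (sole → essential)
  2 | 0-10,00--
  3 | -011,00--
  11 | -011,1-11
  15 | 1-11,111-
Essential prime implicants: 00--

NO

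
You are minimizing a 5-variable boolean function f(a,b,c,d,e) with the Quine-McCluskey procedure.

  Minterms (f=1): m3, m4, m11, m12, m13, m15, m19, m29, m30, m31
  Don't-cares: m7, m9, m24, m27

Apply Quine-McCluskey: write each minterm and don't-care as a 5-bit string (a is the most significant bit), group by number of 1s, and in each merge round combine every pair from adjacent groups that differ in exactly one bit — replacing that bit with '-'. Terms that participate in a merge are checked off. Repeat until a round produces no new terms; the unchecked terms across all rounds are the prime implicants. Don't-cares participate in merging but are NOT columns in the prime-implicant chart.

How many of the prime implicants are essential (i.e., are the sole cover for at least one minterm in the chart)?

4

Round 0: 00011✓ 00100✓ 00111✓ 01001✓ 01011✓ 01100✓ 01101✓ 01111✓ 10011✓ 11000 11011✓ 11101✓ 11110✓ 11111✓
Round 1: -0011✓ -1011✓ -1101✓ -1111✓ 0-011✓ 0-100 0-111✓ 00-11✓ 01-01✓ 01-11✓ 010-1✓ 011-1✓ 0110- 1-011✓ 11-11✓ 111-1✓ 1111-
Round 2: --011 -1-11 -11-1 0--11 01--1
PIs = {--011, -1-11, -11-1, 0--11, 0-100, 01--1, 0110-, 11000, 1111-}
Coverage chart:
  m3: --011,0--11
  m4: 0-100 ←essential
  m11: --011,-1-11,0--11,01--1
  m12: 0-100,0110-
  m13: -11-1,01--1,0110-
  m15: -1-11,-11-1,0--11,01--1
  m19: --011 ←essential
  m29: -11-1 ←essential
  m30: 1111- ←essential
  m31: -1-11,-11-1,1111-
Essential: --011, -11-1, 0-100, 1111-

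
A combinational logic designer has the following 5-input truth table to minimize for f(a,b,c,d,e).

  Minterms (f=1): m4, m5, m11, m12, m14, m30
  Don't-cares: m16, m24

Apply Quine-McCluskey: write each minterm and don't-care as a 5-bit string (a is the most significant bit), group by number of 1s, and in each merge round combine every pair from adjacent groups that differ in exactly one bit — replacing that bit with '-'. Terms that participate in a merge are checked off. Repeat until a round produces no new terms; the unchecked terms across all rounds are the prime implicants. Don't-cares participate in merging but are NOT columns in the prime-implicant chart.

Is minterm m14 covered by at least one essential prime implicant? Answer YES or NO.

YES

Round 0: 00100✓ 00101✓ 01011 01100✓ 01110✓ 10000✓ 11000✓ 11110✓
Round 1: -1110 0-100 0010- 011-0 1-000
PIs = {-1110, 0-100, 0010-, 01011, 011-0, 1-000}
Coverage chart:
  m4: 0-100,0010-
  m5: 0010- ←essential
  m11: 01011 ←essential
  m12: 0-100,011-0
  m14: -1110,011-0
  m30: -1110 ←essential
Essential: -1110, 0010-, 01011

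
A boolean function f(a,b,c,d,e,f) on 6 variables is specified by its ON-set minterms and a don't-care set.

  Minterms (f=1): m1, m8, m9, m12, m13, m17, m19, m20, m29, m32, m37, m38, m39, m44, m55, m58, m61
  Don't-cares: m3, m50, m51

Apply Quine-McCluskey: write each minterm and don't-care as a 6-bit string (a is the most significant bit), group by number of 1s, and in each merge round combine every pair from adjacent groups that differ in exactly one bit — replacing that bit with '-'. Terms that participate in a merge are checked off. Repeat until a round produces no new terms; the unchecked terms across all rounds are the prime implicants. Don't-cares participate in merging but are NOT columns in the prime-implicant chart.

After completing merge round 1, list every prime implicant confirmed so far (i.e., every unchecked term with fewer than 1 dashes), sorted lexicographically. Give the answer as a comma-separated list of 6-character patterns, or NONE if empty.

010100, 100000

[col 0] 000001*, 000011*, 001000*, 001001*, 001100*, 001101*, 010001*, 010011*, 010100, 011101*, 100000, 100101*, 100110*, 100111*, 101100*, 110010*, 110011*, 110111*, 111010*, 111101*
[col 1] -01100, -10011, -11101, 0-0001*, 0-0011*, 0-1101, 00-001, 0000-1*, 001-00*, 001-01*, 00100-*, 00110-*, 0100-1*, 1-0111, 1001-1, 10011-, 11-010, 110-11, 11001-
[col 2] 0-00-1, 001-0-
Prime implicants: -01100, -10011, -11101, 0-00-1, 0-1101, 00-001, 001-0-, 010100, 1-0111, 100000, 1001-1, 10011-, 11-010, 110-11, 11001-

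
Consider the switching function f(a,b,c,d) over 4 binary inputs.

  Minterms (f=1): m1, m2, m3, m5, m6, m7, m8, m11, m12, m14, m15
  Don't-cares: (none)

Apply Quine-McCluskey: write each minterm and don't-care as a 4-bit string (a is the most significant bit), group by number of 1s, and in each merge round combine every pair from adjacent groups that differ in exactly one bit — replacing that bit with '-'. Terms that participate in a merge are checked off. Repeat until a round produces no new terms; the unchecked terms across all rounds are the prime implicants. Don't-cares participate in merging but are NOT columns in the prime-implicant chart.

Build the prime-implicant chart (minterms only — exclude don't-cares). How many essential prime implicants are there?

4

size-2^0 implicants → 0001(✓)  0010(✓)  0011(✓)  0101(✓)  0110(✓)  0111(✓)  1000(✓)  1011(✓)  1100(✓)  1110(✓)  1111(✓)
size-2^1 implicants → -011(✓)  -110(✓)  -111(✓)  0-01(✓)  0-10(✓)  0-11(✓)  00-1(✓)  001-(✓)  01-1(✓)  011-(✓)  1-00  1-11(✓)  11-0  111-(✓)
size-2^2 implicants → --11  -11-  0--1  0-1-
Unchecked terms (primes): --11, -11-, 0--1, 0-1-, 1-00, 11-0
Minterm coverage:
  m1 ⊆ 0--1 [E]
  m2 ⊆ 0-1- [E]
  m3 ⊆ --11,0--1,0-1-
  m5 ⊆ 0--1 [E]
  m6 ⊆ -11-,0-1-
  m7 ⊆ --11,-11-,0--1,0-1-
  m8 ⊆ 1-00 [E]
  m11 ⊆ --11 [E]
  m12 ⊆ 1-00,11-0
  m14 ⊆ -11-,11-0
  m15 ⊆ --11,-11-
E = {--11, 0--1, 0-1-, 1-00}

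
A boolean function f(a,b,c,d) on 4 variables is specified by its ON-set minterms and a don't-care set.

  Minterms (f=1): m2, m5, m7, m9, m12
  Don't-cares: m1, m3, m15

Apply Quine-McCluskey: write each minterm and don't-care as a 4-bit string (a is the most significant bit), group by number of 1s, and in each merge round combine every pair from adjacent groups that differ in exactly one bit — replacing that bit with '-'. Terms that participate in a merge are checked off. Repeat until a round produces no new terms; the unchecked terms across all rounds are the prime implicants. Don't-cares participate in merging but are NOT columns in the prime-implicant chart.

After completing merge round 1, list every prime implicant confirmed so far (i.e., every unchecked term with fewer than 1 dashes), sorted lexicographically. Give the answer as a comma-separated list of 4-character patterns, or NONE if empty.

[col 0] 0001*, 0010*, 0011*, 0101*, 0111*, 1001*, 1100, 1111*
[col 1] -001, -111, 0-01*, 0-11*, 00-1*, 001-, 01-1*
[col 2] 0--1
Prime implicants: -001, -111, 0--1, 001-, 1100

1100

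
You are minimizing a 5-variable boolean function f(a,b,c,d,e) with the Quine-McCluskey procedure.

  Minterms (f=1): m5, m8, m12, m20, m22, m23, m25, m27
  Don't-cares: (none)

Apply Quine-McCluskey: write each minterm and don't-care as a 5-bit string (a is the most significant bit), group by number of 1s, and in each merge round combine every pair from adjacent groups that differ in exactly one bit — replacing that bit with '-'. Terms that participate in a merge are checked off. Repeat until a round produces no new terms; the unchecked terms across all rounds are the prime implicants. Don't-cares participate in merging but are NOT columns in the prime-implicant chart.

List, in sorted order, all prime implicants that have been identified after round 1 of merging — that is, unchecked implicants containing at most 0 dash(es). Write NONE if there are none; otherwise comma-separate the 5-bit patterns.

00101

[col 0] 00101, 01000*, 01100*, 10100*, 10110*, 10111*, 11001*, 11011*
[col 1] 01-00, 101-0, 1011-, 110-1
Prime implicants: 00101, 01-00, 101-0, 1011-, 110-1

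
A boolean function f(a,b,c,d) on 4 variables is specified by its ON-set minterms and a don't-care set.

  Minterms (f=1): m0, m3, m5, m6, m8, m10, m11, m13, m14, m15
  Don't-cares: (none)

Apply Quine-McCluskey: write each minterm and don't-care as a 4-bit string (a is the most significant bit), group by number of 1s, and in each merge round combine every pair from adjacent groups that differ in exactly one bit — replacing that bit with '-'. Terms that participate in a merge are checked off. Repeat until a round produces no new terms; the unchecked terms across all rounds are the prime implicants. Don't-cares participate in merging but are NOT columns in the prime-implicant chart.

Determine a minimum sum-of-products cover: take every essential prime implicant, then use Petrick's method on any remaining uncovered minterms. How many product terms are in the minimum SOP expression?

5

size-2^0 implicants → 0000(✓)  0011(✓)  0101(✓)  0110(✓)  1000(✓)  1010(✓)  1011(✓)  1101(✓)  1110(✓)  1111(✓)
size-2^1 implicants → -000  -011  -101  -110  1-10(✓)  1-11(✓)  10-0  101-(✓)  11-1  111-(✓)
size-2^2 implicants → 1-1-
Unchecked terms (primes): -000, -011, -101, -110, 1-1-, 10-0, 11-1
Minterm coverage:
  m0 ⊆ -000 [E]
  m3 ⊆ -011 [E]
  m5 ⊆ -101 [E]
  m6 ⊆ -110 [E]
  m8 ⊆ -000,10-0
  m10 ⊆ 1-1-,10-0
  m11 ⊆ -011,1-1-
  m13 ⊆ -101,11-1
  m14 ⊆ -110,1-1-
  m15 ⊆ 1-1-,11-1
E = {-000, -011, -101, -110}
Petrick residual → 1-1-
Cover = b'c'd' + b'cd + bc'd + bcd' + ac  |cover|=5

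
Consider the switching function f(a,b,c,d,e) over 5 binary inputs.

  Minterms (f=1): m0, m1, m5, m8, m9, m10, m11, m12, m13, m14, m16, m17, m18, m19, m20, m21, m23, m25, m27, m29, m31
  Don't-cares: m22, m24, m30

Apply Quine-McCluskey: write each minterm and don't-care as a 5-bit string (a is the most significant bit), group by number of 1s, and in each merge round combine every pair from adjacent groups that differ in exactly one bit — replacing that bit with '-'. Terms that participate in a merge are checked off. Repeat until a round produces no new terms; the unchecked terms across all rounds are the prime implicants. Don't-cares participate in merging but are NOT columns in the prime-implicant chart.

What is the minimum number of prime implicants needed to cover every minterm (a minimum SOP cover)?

[col 0] 00000*, 00001*, 00101*, 01000*, 01001*, 01010*, 01011*, 01100*, 01101*, 01110*, 10000*, 10001*, 10010*, 10011*, 10100*, 10101*, 10110*, 10111*, 11000*, 11001*, 11011*, 11101*, 11110*, 11111*
[col 1] -0000*, -0001*, -0101*, -1000*, -1001*, -1011*, -1101*, -1110, 0-000*, 0-001*, 0-101*, 00-01*, 0000-*, 01-00*, 01-01*, 01-10*, 010-0*, 010-1*, 0100-*, 0101-*, 011-0*, 0110-*, 1-000*, 1-001*, 1-011*, 1-101*, 1-110*, 1-111*, 10-00*, 10-01*, 10-10*, 10-11*, 100-0*, 100-1*, 1000-*, 1001-*, 101-0*, 101-1*, 1010-*, 1011-*, 11-01*, 11-11*, 110-1*, 1100-*, 111-1*, 1111-*
[col 2] --000*, --001*, --101*, -0-01*, -000-*, -1-01*, -10-1, -100-*, 0--01*, 0-00-*, 01--0, 01-0-, 010--, 1--01*, 1--11*, 1-0-1*, 1-00-*, 1-1-1*, 1-11-, 10--0*, 10--1*, 10-0-*, 10-1-*, 100--*, 101--*, 11--1*
[col 3] ---01, --00-, 1---1, 10---
Prime implicants: ---01, --00-, -10-1, -1110, 01--0, 01-0-, 010--, 1---1, 1-11-, 10---
PI chart (minterm → PIs covering it):
  0 | --00-  (sole → essential)
  1 | ---01,--00-
  5 | ---01  (sole → essential)
  8 | --00-,01--0,01-0-,010--
  9 | ---01,--00-,-10-1,01-0-,010--
  10 | 01--0,010--
  11 | -10-1,010--
  12 | 01--0,01-0-
  13 | ---01,01-0-
  14 | -1110,01--0
  16 | --00-,10---
  17 | ---01,--00-,1---1,10---
  18 | 10---  (sole → essential)
  19 | 1---1,10---
  20 | 10---  (sole → essential)
  21 | ---01,1---1,10---
  23 | 1---1,1-11-,10---
  25 | ---01,--00-,-10-1,1---1
  27 | -10-1,1---1
  29 | ---01,1---1
  31 | 1---1,1-11-
Essential prime implicants: ---01, --00-, 10---
Petrick residual → -10-1, 01--0, 1---1
Minimum SOP uses 6 PIs: d'e + c'd' + bc'e + a'be' + ae + ab'

6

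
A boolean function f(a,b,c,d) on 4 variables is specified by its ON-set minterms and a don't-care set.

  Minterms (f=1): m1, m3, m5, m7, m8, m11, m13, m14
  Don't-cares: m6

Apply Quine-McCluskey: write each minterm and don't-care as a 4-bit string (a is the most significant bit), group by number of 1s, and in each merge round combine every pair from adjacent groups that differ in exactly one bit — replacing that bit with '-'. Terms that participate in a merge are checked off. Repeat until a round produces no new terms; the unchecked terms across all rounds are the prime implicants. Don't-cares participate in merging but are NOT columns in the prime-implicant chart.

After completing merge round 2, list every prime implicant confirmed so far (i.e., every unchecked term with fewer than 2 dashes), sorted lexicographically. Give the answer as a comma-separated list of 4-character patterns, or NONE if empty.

-011, -101, -110, 011-, 1000

size-2^0 implicants → 0001(✓)  0011(✓)  0101(✓)  0110(✓)  0111(✓)  1000  1011(✓)  1101(✓)  1110(✓)
size-2^1 implicants → -011  -101  -110  0-01(✓)  0-11(✓)  00-1(✓)  01-1(✓)  011-
size-2^2 implicants → 0--1
Unchecked terms (primes): -011, -101, -110, 0--1, 011-, 1000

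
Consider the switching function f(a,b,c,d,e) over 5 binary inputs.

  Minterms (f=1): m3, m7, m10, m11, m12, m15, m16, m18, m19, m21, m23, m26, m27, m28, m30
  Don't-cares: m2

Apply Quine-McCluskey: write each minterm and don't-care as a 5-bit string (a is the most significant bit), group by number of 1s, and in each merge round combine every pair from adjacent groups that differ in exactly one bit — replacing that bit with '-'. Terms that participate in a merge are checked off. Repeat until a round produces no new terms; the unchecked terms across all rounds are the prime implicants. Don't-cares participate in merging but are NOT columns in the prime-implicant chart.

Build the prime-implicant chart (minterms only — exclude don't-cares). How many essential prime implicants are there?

5

size-2^0 implicants → 00010(✓)  00011(✓)  00111(✓)  01010(✓)  01011(✓)  01100(✓)  01111(✓)  10000(✓)  10010(✓)  10011(✓)  10101(✓)  10111(✓)  11010(✓)  11011(✓)  11100(✓)  11110(✓)
size-2^1 implicants → -0010(✓)  -0011(✓)  -0111(✓)  -1010(✓)  -1011(✓)  -1100  0-010(✓)  0-011(✓)  0-111(✓)  00-11(✓)  0001-(✓)  01-11(✓)  0101-(✓)  1-010(✓)  1-011(✓)  10-11(✓)  100-0  1001-(✓)  101-1  11-10  1101-(✓)  111-0
size-2^2 implicants → --010(✓)  --011(✓)  -0-11  -001-(✓)  -101-(✓)  0--11  0-01-(✓)  1-01-(✓)
size-2^3 implicants → --01-
Unchecked terms (primes): --01-, -0-11, -1100, 0--11, 100-0, 101-1, 11-10, 111-0
Minterm coverage:
  m3 ⊆ --01-,-0-11,0--11
  m7 ⊆ -0-11,0--11
  m10 ⊆ --01- [E]
  m11 ⊆ --01-,0--11
  m12 ⊆ -1100 [E]
  m15 ⊆ 0--11 [E]
  m16 ⊆ 100-0 [E]
  m18 ⊆ --01-,100-0
  m19 ⊆ --01-,-0-11
  m21 ⊆ 101-1 [E]
  m23 ⊆ -0-11,101-1
  m26 ⊆ --01-,11-10
  m27 ⊆ --01- [E]
  m28 ⊆ -1100,111-0
  m30 ⊆ 11-10,111-0
E = {--01-, -1100, 0--11, 100-0, 101-1}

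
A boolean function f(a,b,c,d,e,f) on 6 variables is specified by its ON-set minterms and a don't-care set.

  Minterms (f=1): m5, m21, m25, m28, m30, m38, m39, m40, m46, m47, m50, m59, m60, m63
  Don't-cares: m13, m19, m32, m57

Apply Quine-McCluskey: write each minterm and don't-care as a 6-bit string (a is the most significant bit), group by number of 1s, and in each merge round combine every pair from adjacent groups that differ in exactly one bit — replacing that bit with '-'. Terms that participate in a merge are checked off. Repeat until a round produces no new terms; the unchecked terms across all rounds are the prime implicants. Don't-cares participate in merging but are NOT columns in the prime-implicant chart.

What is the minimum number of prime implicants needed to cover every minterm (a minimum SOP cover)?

8

[col 0] 000101*, 001101*, 010011, 010101*, 011001*, 011100*, 011110*, 100000*, 100110*, 100111*, 101000*, 101110*, 101111*, 110010, 111001*, 111011*, 111100*, 111111*
[col 1] -11001, -11100, 0-0101, 00-101, 0111-0, 1-1111, 10-000, 10-110*, 10-111*, 10011-*, 10111-*, 111-11, 1110-1
[col 2] 10-11-
Prime implicants: -11001, -11100, 0-0101, 00-101, 010011, 0111-0, 1-1111, 10-000, 10-11-, 110010, 111-11, 1110-1
PI chart (minterm → PIs covering it):
  5 | 0-0101,00-101
  21 | 0-0101  (sole → essential)
  25 | -11001  (sole → essential)
  28 | -11100,0111-0
  30 | 0111-0  (sole → essential)
  38 | 10-11-  (sole → essential)
  39 | 10-11-  (sole → essential)
  40 | 10-000  (sole → essential)
  46 | 10-11-  (sole → essential)
  47 | 1-1111,10-11-
  50 | 110010  (sole → essential)
  59 | 111-11,1110-1
  60 | -11100  (sole → essential)
  63 | 1-1111,111-11
Essential prime implicants: -11001, -11100, 0-0101, 0111-0, 10-000, 10-11-, 110010
Petrick residual → 111-11
Minimum SOP uses 8 PIs: bcd'e'f + bcde'f' + a'c'de'f + a'bcdf' + ab'd'e'f' + ab'de + abc'd'ef' + abcef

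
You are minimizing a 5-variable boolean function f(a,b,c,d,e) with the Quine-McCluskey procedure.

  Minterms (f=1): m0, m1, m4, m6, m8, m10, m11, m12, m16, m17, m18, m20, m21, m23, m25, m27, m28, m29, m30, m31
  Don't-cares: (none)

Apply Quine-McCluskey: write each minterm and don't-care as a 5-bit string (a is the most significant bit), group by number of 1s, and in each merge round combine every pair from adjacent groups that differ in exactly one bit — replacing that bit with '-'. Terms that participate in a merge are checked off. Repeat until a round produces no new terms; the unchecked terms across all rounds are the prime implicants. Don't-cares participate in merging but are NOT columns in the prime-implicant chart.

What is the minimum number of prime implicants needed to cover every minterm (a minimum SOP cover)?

Round 0: 00000✓ 00001✓ 00100✓ 00110✓ 01000✓ 01010✓ 01011✓ 01100✓ 10000✓ 10001✓ 10010✓ 10100✓ 10101✓ 10111✓ 11001✓ 11011✓ 11100✓ 11101✓ 11110✓ 11111✓
Round 1: -0000✓ -0001✓ -0100✓ -1011 -1100✓ 0-000✓ 0-100✓ 00-00✓ 0000-✓ 001-0 01-00✓ 010-0 0101- 1-001✓ 1-100✓ 1-101✓ 1-111✓ 10-00✓ 10-01✓ 100-0 1000-✓ 101-1✓ 1010-✓ 11-01✓ 11-11✓ 110-1✓ 111-0✓ 111-1✓ 1110-✓ 1111-✓
Round 2: --100 -0-00 -000- 0--00 1--01 1-1-1 1-10- 10-0- 11--1 111--
PIs = {--100, -0-00, -000-, -1011, 0--00, 001-0, 010-0, 0101-, 1--01, 1-1-1, 1-10-, 10-0-, 100-0, 11--1, 111--}
Coverage chart:
  m0: -0-00,-000-,0--00
  m1: -000- ←essential
  m4: --100,-0-00,0--00,001-0
  m6: 001-0 ←essential
  m8: 0--00,010-0
  m10: 010-0,0101-
  m11: -1011,0101-
  m12: --100,0--00
  m16: -0-00,-000-,10-0-,100-0
  m17: -000-,1--01,10-0-
  m18: 100-0 ←essential
  m20: --100,-0-00,1-10-,10-0-
  m21: 1--01,1-1-1,1-10-,10-0-
  m23: 1-1-1 ←essential
  m25: 1--01,11--1
  m27: -1011,11--1
  m28: --100,1-10-,111--
  m29: 1--01,1-1-1,1-10-,11--1,111--
  m30: 111-- ←essential
  m31: 1-1-1,11--1,111--
Essential: -000-, 001-0, 1-1-1, 100-0, 111--
Petrick residual → --100, -1011, 010-0, 1--01
Min cover (9 terms): cd'e' + b'c'd' + bc'de + a'b'ce' + a'bc'e' + ad'e + ace + ab'c'e' + abc

9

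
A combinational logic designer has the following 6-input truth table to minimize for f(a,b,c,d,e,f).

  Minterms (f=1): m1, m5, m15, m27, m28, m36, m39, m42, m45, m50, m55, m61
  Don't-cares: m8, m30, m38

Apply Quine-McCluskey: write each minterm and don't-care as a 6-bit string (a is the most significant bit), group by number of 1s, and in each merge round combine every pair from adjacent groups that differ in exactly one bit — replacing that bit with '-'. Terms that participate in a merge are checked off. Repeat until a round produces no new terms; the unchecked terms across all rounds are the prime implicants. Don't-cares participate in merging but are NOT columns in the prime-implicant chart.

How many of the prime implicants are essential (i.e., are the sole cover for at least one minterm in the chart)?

size-2^0 implicants → 000001(✓)  000101(✓)  001000  001111  011011  011100(✓)  011110(✓)  100100(✓)  100110(✓)  100111(✓)  101010  101101(✓)  110010  110111(✓)  111101(✓)
size-2^1 implicants → 000-01  0111-0  1-0111  1-1101  1001-0  10011-
Unchecked terms (primes): 000-01, 001000, 001111, 011011, 0111-0, 1-0111, 1-1101, 1001-0, 10011-, 101010, 110010
Minterm coverage:
  m1 ⊆ 000-01 [E]
  m5 ⊆ 000-01 [E]
  m15 ⊆ 001111 [E]
  m27 ⊆ 011011 [E]
  m28 ⊆ 0111-0 [E]
  m36 ⊆ 1001-0 [E]
  m39 ⊆ 1-0111,10011-
  m42 ⊆ 101010 [E]
  m45 ⊆ 1-1101 [E]
  m50 ⊆ 110010 [E]
  m55 ⊆ 1-0111 [E]
  m61 ⊆ 1-1101 [E]
E = {000-01, 001111, 011011, 0111-0, 1-0111, 1-1101, 1001-0, 101010, 110010}

9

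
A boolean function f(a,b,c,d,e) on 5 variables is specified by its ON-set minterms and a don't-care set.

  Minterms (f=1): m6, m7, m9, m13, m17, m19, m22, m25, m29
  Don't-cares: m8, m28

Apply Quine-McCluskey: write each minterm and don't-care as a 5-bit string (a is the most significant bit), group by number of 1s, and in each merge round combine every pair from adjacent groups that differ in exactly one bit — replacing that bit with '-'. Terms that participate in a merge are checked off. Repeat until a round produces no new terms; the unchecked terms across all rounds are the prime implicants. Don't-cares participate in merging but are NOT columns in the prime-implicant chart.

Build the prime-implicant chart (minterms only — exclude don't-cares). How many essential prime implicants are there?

Round 0: 00110✓ 00111✓ 01000✓ 01001✓ 01101✓ 10001✓ 10011✓ 10110✓ 11001✓ 11100✓ 11101✓
Round 1: -0110 -1001✓ -1101✓ 0011- 01-01✓ 0100- 1-001 100-1 11-01✓ 1110-
Round 2: -1-01
PIs = {-0110, -1-01, 0011-, 0100-, 1-001, 100-1, 1110-}
Coverage chart:
  m6: -0110,0011-
  m7: 0011- ←essential
  m9: -1-01,0100-
  m13: -1-01 ←essential
  m17: 1-001,100-1
  m19: 100-1 ←essential
  m22: -0110 ←essential
  m25: -1-01,1-001
  m29: -1-01,1110-
Essential: -0110, -1-01, 0011-, 100-1

4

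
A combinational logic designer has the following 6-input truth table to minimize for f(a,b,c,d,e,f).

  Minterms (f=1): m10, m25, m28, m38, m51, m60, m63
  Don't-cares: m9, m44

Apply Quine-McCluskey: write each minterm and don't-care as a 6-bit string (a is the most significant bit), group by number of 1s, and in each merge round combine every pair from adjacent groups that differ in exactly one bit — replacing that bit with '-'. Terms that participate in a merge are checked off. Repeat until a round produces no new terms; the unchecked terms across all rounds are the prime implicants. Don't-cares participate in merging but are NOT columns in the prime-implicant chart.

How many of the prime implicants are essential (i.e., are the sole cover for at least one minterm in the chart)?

6

[col 0] 001001*, 001010, 011001*, 011100*, 100110, 101100*, 110011, 111100*, 111111
[col 1] -11100, 0-1001, 1-1100
Prime implicants: -11100, 0-1001, 001010, 1-1100, 100110, 110011, 111111
PI chart (minterm → PIs covering it):
  10 | 001010  (sole → essential)
  25 | 0-1001  (sole → essential)
  28 | -11100  (sole → essential)
  38 | 100110  (sole → essential)
  51 | 110011  (sole → essential)
  60 | -11100,1-1100
  63 | 111111  (sole → essential)
Essential prime implicants: -11100, 0-1001, 001010, 100110, 110011, 111111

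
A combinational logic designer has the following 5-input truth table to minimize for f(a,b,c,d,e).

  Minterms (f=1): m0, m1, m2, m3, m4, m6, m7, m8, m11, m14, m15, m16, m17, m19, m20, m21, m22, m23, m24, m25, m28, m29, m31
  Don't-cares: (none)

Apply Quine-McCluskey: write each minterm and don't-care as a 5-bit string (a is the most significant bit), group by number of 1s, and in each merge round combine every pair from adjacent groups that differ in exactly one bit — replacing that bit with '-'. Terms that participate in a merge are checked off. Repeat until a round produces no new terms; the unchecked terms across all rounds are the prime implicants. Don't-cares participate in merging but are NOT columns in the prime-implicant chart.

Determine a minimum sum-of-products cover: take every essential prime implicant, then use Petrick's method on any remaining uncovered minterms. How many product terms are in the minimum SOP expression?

8

size-2^0 implicants → 00000(✓)  00001(✓)  00010(✓)  00011(✓)  00100(✓)  00110(✓)  00111(✓)  01000(✓)  01011(✓)  01110(✓)  01111(✓)  10000(✓)  10001(✓)  10011(✓)  10100(✓)  10101(✓)  10110(✓)  10111(✓)  11000(✓)  11001(✓)  11100(✓)  11101(✓)  11111(✓)
size-2^1 implicants → -0000(✓)  -0001(✓)  -0011(✓)  -0100(✓)  -0110(✓)  -0111(✓)  -1000(✓)  -1111(✓)  0-000(✓)  0-011(✓)  0-110(✓)  0-111(✓)  00-00(✓)  00-10(✓)  00-11(✓)  000-0(✓)  000-1(✓)  0000-(✓)  0001-(✓)  001-0(✓)  0011-(✓)  01-11(✓)  0111-(✓)  1-000(✓)  1-001(✓)  1-100(✓)  1-101(✓)  1-111(✓)  10-00(✓)  10-01(✓)  10-11(✓)  100-1(✓)  1000-(✓)  101-0(✓)  101-1(✓)  1010-(✓)  1011-(✓)  11-00(✓)  11-01(✓)  1100-(✓)  111-1(✓)  1110-(✓)
size-2^2 implicants → --000  --111  -0-00  -0-11  -00-1  -000-  -01-0  -011-  0--11  0-11-  00--0  00-1-  000--  1--00(✓)  1--01(✓)  1-00-(✓)  1-1-1  1-10-(✓)  10--1  10-0-(✓)  101--  11-0-(✓)
size-2^3 implicants → 1--0-
Unchecked terms (primes): --000, --111, -0-00, -0-11, -00-1, -000-, -01-0, -011-, 0--11, 0-11-, 00--0, 00-1-, 000--, 1--0-, 1-1-1, 10--1, 101--
Minterm coverage:
  m0 ⊆ --000,-0-00,-000-,00--0,000--
  m1 ⊆ -00-1,-000-,000--
  m2 ⊆ 00--0,00-1-,000--
  m3 ⊆ -0-11,-00-1,0--11,00-1-,000--
  m4 ⊆ -0-00,-01-0,00--0
  m6 ⊆ -01-0,-011-,0-11-,00--0,00-1-
  m7 ⊆ --111,-0-11,-011-,0--11,0-11-,00-1-
  m8 ⊆ --000 [E]
  m11 ⊆ 0--11 [E]
  m14 ⊆ 0-11- [E]
  m15 ⊆ --111,0--11,0-11-
  m16 ⊆ --000,-0-00,-000-,1--0-
  m17 ⊆ -00-1,-000-,1--0-,10--1
  m19 ⊆ -0-11,-00-1,10--1
  m20 ⊆ -0-00,-01-0,1--0-,101--
  m21 ⊆ 1--0-,1-1-1,10--1,101--
  m22 ⊆ -01-0,-011-,101--
  m23 ⊆ --111,-0-11,-011-,1-1-1,10--1,101--
  m24 ⊆ --000,1--0-
  m25 ⊆ 1--0- [E]
  m28 ⊆ 1--0- [E]
  m29 ⊆ 1--0-,1-1-1
  m31 ⊆ --111,1-1-1
E = {--000, 0--11, 0-11-, 1--0-}
Petrick residual → --111, -0-11, -01-0, 000--
Cover = c'd'e' + cde + b'de + b'ce' + a'de + a'cd + a'b'c' + ad'  |cover|=8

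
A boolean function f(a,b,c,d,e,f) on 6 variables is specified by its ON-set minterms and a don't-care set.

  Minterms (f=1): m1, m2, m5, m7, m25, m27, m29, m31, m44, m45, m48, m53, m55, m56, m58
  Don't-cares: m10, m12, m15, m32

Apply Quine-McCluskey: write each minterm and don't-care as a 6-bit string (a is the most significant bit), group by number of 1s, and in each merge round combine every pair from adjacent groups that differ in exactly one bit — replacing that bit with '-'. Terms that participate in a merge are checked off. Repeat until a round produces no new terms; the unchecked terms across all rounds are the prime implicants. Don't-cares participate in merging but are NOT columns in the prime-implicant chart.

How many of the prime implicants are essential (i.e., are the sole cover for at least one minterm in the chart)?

6

[col 0] 000001*, 000010*, 000101*, 000111*, 001010*, 001100*, 001111*, 011001*, 011011*, 011101*, 011111*, 100000*, 101100*, 101101*, 110000*, 110101*, 110111*, 111000*, 111010*
[col 1] -01100, 0-1111, 00-010, 00-111, 000-01, 0001-1, 011-01*, 011-11*, 0110-1*, 0111-1*, 1-0000, 10110-, 11-000, 1101-1, 1110-0
[col 2] 011--1
Prime implicants: -01100, 0-1111, 00-010, 00-111, 000-01, 0001-1, 011--1, 1-0000, 10110-, 11-000, 1101-1, 1110-0
PI chart (minterm → PIs covering it):
  1 | 000-01  (sole → essential)
  2 | 00-010  (sole → essential)
  5 | 000-01,0001-1
  7 | 00-111,0001-1
  25 | 011--1  (sole → essential)
  27 | 011--1  (sole → essential)
  29 | 011--1  (sole → essential)
  31 | 0-1111,011--1
  44 | -01100,10110-
  45 | 10110-  (sole → essential)
  48 | 1-0000,11-000
  53 | 1101-1  (sole → essential)
  55 | 1101-1  (sole → essential)
  56 | 11-000,1110-0
  58 | 1110-0  (sole → essential)
Essential prime implicants: 00-010, 000-01, 011--1, 10110-, 1101-1, 1110-0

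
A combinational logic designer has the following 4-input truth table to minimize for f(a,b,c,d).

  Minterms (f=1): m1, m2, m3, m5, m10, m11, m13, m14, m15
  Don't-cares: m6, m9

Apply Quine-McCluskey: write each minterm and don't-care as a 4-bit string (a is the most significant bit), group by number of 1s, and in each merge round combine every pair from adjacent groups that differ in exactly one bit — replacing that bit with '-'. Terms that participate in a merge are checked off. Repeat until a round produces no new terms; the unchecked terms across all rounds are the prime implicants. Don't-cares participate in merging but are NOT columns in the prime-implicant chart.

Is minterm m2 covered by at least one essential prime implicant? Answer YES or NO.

Round 0: 0001✓ 0010✓ 0011✓ 0101✓ 0110✓ 1001✓ 1010✓ 1011✓ 1101✓ 1110✓ 1111✓
Round 1: -001✓ -010✓ -011✓ -101✓ -110✓ 0-01✓ 0-10✓ 00-1✓ 001-✓ 1-01✓ 1-10✓ 1-11✓ 10-1✓ 101-✓ 11-1✓ 111-✓
Round 2: --01 --10 -0-1 -01- 1--1 1-1-
PIs = {--01, --10, -0-1, -01-, 1--1, 1-1-}
Coverage chart:
  m1: --01,-0-1
  m2: --10,-01-
  m3: -0-1,-01-
  m5: --01 ←essential
  m10: --10,-01-,1-1-
  m11: -0-1,-01-,1--1,1-1-
  m13: --01,1--1
  m14: --10,1-1-
  m15: 1--1,1-1-
Essential: --01

NO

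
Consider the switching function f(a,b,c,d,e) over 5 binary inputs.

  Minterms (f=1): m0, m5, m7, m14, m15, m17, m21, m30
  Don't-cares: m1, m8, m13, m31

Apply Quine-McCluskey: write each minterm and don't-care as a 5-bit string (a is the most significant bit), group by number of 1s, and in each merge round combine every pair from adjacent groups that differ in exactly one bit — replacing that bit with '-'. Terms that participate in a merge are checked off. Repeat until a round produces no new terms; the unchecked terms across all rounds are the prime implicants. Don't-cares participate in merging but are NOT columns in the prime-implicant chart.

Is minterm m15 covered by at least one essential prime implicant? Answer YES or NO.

Round 0: 00000✓ 00001✓ 00101✓ 00111✓ 01000✓ 01101✓ 01110✓ 01111✓ 10001✓ 10101✓ 11110✓ 11111✓
Round 1: -0001✓ -0101✓ -1110✓ -1111✓ 0-000 0-101✓ 0-111✓ 00-01✓ 0000- 001-1✓ 011-1✓ 0111-✓ 10-01✓ 1111-✓
Round 2: -0-01 -111- 0-1-1
PIs = {-0-01, -111-, 0-000, 0-1-1, 0000-}
Coverage chart:
  m0: 0-000,0000-
  m5: -0-01,0-1-1
  m7: 0-1-1 ←essential
  m14: -111- ←essential
  m15: -111-,0-1-1
  m17: -0-01 ←essential
  m21: -0-01 ←essential
  m30: -111- ←essential
Essential: -0-01, -111-, 0-1-1

YES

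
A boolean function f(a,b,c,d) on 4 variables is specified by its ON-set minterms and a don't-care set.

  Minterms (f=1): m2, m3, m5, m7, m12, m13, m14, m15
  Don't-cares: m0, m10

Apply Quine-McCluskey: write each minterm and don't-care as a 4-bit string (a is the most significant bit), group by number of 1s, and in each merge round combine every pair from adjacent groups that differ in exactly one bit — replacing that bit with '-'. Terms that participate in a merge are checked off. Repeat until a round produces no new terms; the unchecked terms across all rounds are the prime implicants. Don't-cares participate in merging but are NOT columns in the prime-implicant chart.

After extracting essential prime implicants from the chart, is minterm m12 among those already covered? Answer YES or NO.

Round 0: 0000✓ 0010✓ 0011✓ 0101✓ 0111✓ 1010✓ 1100✓ 1101✓ 1110✓ 1111✓
Round 1: -010 -101✓ -111✓ 0-11 00-0 001- 01-1✓ 1-10 11-0✓ 11-1✓ 110-✓ 111-✓
Round 2: -1-1 11--
PIs = {-010, -1-1, 0-11, 00-0, 001-, 1-10, 11--}
Coverage chart:
  m2: -010,00-0,001-
  m3: 0-11,001-
  m5: -1-1 ←essential
  m7: -1-1,0-11
  m12: 11-- ←essential
  m13: -1-1,11--
  m14: 1-10,11--
  m15: -1-1,11--
Essential: -1-1, 11--

YES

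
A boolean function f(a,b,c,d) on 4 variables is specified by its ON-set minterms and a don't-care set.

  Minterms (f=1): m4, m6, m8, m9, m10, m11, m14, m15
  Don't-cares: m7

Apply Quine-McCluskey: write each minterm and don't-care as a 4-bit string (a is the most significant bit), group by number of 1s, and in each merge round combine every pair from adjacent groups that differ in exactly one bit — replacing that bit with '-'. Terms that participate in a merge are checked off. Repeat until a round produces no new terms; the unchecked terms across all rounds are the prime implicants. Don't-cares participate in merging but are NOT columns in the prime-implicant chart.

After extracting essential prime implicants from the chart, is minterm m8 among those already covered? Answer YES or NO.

YES

size-2^0 implicants → 0100(✓)  0110(✓)  0111(✓)  1000(✓)  1001(✓)  1010(✓)  1011(✓)  1110(✓)  1111(✓)
size-2^1 implicants → -110(✓)  -111(✓)  01-0  011-(✓)  1-10(✓)  1-11(✓)  10-0(✓)  10-1(✓)  100-(✓)  101-(✓)  111-(✓)
size-2^2 implicants → -11-  1-1-  10--
Unchecked terms (primes): -11-, 01-0, 1-1-, 10--
Minterm coverage:
  m4 ⊆ 01-0 [E]
  m6 ⊆ -11-,01-0
  m8 ⊆ 10-- [E]
  m9 ⊆ 10-- [E]
  m10 ⊆ 1-1-,10--
  m11 ⊆ 1-1-,10--
  m14 ⊆ -11-,1-1-
  m15 ⊆ -11-,1-1-
E = {01-0, 10--}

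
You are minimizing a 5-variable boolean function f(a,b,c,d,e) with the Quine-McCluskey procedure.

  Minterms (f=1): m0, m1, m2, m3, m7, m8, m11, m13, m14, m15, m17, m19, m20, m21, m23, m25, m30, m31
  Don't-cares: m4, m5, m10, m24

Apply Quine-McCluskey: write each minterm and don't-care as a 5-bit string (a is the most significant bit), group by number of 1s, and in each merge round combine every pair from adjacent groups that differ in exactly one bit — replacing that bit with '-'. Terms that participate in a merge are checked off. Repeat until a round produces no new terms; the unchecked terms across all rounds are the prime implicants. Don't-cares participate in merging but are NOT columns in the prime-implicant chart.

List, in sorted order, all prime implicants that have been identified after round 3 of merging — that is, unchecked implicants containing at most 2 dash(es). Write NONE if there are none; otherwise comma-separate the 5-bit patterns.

[col 0] 00000*, 00001*, 00010*, 00011*, 00100*, 00101*, 00111*, 01000*, 01010*, 01011*, 01101*, 01110*, 01111*, 10001*, 10011*, 10100*, 10101*, 10111*, 11000*, 11001*, 11110*, 11111*
[col 1] -0001*, -0011*, -0100*, -0101*, -0111*, -1000, -1110*, -1111*, 0-000*, 0-010*, 0-011*, 0-101*, 0-111*, 00-00*, 00-01*, 00-11*, 000-0*, 000-1*, 0000-*, 0001-*, 001-1*, 0010-*, 01-10*, 01-11*, 010-0*, 0101-*, 011-1*, 0111-*, 1-001, 1-111*, 10-01*, 10-11*, 100-1*, 101-1*, 1010-*, 1100-, 1111-*
[col 2] --111, -0-01*, -0-11*, -00-1*, -01-1*, -010-, -111-, 0--11, 0-0-0, 0-01-, 0-1-1, 00--1*, 00-0-, 000--, 01-1-, 10--1*
[col 3] -0--1
Prime implicants: --111, -0--1, -010-, -1000, -111-, 0--11, 0-0-0, 0-01-, 0-1-1, 00-0-, 000--, 01-1-, 1-001, 1100-

--111, -010-, -1000, -111-, 0--11, 0-0-0, 0-01-, 0-1-1, 00-0-, 000--, 01-1-, 1-001, 1100-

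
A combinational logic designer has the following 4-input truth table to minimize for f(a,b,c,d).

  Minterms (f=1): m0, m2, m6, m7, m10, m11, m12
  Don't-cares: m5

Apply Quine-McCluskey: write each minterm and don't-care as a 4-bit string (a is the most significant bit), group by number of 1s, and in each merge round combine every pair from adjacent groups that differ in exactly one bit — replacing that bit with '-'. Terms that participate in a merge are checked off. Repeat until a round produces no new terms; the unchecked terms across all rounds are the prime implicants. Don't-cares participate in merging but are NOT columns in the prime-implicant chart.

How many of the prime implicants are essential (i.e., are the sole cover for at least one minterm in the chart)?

size-2^0 implicants → 0000(✓)  0010(✓)  0101(✓)  0110(✓)  0111(✓)  1010(✓)  1011(✓)  1100
size-2^1 implicants → -010  0-10  00-0  01-1  011-  101-
Unchecked terms (primes): -010, 0-10, 00-0, 01-1, 011-, 101-, 1100
Minterm coverage:
  m0 ⊆ 00-0 [E]
  m2 ⊆ -010,0-10,00-0
  m6 ⊆ 0-10,011-
  m7 ⊆ 01-1,011-
  m10 ⊆ -010,101-
  m11 ⊆ 101- [E]
  m12 ⊆ 1100 [E]
E = {00-0, 101-, 1100}

3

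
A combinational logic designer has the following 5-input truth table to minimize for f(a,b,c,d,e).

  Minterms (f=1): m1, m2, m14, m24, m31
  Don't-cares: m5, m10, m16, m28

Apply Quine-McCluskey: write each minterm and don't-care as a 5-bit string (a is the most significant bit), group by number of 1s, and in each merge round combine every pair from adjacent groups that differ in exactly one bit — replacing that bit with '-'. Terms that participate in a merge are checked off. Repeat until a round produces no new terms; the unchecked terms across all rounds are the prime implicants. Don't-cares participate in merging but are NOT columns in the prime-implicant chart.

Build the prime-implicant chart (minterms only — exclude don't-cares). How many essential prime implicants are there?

Round 0: 00001✓ 00010✓ 00101✓ 01010✓ 01110✓ 10000✓ 11000✓ 11100✓ 11111
Round 1: 0-010 00-01 01-10 1-000 11-00
PIs = {0-010, 00-01, 01-10, 1-000, 11-00, 11111}
Coverage chart:
  m1: 00-01 ←essential
  m2: 0-010 ←essential
  m14: 01-10 ←essential
  m24: 1-000,11-00
  m31: 11111 ←essential
Essential: 0-010, 00-01, 01-10, 11111

4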